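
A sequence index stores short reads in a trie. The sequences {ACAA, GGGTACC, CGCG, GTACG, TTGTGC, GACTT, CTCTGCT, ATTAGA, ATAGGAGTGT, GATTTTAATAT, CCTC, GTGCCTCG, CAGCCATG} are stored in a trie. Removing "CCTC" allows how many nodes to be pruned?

After clearing the end-marker at "CCTC", prune upward until reaching a node still needed by another word.
The suffix "CTC" (3 nodes) is used only by "CCTC"; the node for "C" still has the child "G", so pruning stops there.
Nodes removed: 3

3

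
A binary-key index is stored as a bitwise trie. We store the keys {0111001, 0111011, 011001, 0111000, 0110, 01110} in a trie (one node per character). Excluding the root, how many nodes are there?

13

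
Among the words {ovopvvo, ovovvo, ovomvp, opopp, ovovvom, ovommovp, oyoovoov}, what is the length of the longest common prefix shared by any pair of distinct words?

6

Look for the deepest trie node that still has at least two words in its subtree.
"ovovvo" and "ovovvom" agree on "ovovvo" (6 characters) before diverging; nothing deeper is shared.
Longest shared-prefix length: 6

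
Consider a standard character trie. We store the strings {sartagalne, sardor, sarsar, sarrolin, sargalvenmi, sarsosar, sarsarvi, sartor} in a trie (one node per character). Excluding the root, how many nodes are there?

37

Count nodes per top-level branch (shared prefixes stored once):
  's'-branch (sardor, sargalvenmi, sarrolin, sarsar, sarsarvi, sarsosar, sartagalne, sartor): 37 nodes
Sum: 37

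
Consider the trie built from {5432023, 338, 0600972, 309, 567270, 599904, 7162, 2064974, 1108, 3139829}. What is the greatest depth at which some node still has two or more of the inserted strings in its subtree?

1

Equivalently: take the maximum, over all pairs, of their longest common prefix length.
e.g. "309" and "3139829" share the prefix "3" of length 1; no pair shares a longer one.
Longest shared-prefix length: 1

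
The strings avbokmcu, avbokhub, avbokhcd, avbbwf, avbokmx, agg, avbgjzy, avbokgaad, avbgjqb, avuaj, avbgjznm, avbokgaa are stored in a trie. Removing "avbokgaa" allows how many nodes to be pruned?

0

Walk "avbokgaa" from the leaf back toward the root, removing each node that no remaining word uses.
Every node on "avbokgaa" is still needed (e.g. by "avbokgaad"), so nothing is freed.
Nodes removed: 0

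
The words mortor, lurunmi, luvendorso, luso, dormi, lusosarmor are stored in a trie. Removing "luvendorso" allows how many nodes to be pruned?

After clearing the end-marker at "luvendorso", prune upward until reaching a node still needed by another word.
The suffix "vendorso" (8 nodes) is used only by "luvendorso"; the node for "lu" still has the child "r", so pruning stops there.
Nodes removed: 8

8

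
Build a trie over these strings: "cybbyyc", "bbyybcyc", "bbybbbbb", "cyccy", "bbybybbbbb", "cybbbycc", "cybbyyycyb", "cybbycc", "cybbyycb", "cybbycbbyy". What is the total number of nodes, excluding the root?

For each word, the new-node count is its length minus the longest prefix already in the trie:
  "cybbyyc" → 7 new (c, y, b, b, y, y, c)
  "bbyybcyc" → 8 new (b, b, y, y, b, c, y, c)
  "bbybbbbb" → prefix "bby" already present; 5 new (b, b, b, b, b)
  "cyccy" → prefix "cy" already present; 3 new (c, c, y)
  "bbybybbbbb" → prefix "bbyb" already present; 6 new (y, b, b, b, b, b)
  "cybbbycc" → prefix "cybb" already present; 4 new (b, y, c, c)
  "cybbyyycyb" → prefix "cybbyy" already present; 4 new (y, c, y, b)
  "cybbycc" → prefix "cybby" already present; 2 new (c, c)
  "cybbyycb" → prefix "cybbyyc" already present; 1 new (b)
  "cybbycbbyy" → prefix "cybbyc" already present; 4 new (b, b, y, y)
Total nodes = 7 + 8 + 5 + 3 + 6 + 4 + 4 + 2 + 1 + 4 = 44

44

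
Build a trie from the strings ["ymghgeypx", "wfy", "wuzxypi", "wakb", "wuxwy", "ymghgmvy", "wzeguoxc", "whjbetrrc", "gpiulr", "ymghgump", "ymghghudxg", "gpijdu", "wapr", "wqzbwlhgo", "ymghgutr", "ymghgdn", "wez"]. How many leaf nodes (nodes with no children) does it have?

A leaf is a node with no children — equivalently, the end of a word that is not a proper prefix of any other stored word.
Those words: "gpijdu", "gpiulr", "wakb", "wapr", "wez", "wfy", "whjbetrrc", "wqzbwlhgo", "wuxwy", "wuzxypi", "wzeguoxc", "ymghgdn", "ymghgeypx", "ymghghudxg", "ymghgmvy", "ymghgump", "ymghgutr"
Leaf count: 17

17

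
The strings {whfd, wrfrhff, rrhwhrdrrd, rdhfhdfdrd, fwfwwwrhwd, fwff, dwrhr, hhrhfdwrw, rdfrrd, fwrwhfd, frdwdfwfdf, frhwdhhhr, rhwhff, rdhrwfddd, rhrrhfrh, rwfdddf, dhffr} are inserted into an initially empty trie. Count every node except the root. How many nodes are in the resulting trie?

106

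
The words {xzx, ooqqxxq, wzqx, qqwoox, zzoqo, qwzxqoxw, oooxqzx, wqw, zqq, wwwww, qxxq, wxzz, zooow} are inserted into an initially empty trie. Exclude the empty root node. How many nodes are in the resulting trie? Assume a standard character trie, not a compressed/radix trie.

For each word, the new-node count is its length minus the longest prefix already in the trie:
  "xzx" → 3 new (x, z, x)
  "ooqqxxq" → 7 new (o, o, q, q, x, x, q)
  "wzqx" → 4 new (w, z, q, x)
  "qqwoox" → 6 new (q, q, w, o, o, x)
  "zzoqo" → 5 new (z, z, o, q, o)
  "qwzxqoxw" → prefix "q" already present; 7 new (w, z, x, q, o, x, w)
  "oooxqzx" → prefix "oo" already present; 5 new (o, x, q, z, x)
  "wqw" → prefix "w" already present; 2 new (q, w)
  "zqq" → prefix "z" already present; 2 new (q, q)
  "wwwww" → prefix "w" already present; 4 new (w, w, w, w)
  "qxxq" → prefix "q" already present; 3 new (x, x, q)
  "wxzz" → prefix "w" already present; 3 new (x, z, z)
  "zooow" → prefix "z" already present; 4 new (o, o, o, w)
Total nodes = 3 + 7 + 4 + 6 + 5 + 7 + 5 + 2 + 2 + 4 + 3 + 3 + 4 = 55

55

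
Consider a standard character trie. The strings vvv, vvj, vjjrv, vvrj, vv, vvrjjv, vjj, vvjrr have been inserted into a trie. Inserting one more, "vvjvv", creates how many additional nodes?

2

Walking "vvjvv" from the root, the first 3 characters ("vvj") follow existing edges; "v" is the first miss.
Each of the 2 remaining characters creates one node.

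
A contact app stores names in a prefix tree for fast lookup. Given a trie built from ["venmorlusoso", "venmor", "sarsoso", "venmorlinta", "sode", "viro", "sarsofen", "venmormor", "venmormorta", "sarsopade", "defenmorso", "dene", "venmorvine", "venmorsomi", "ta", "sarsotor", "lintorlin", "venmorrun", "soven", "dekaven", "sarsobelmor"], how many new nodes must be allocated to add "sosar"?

"so" is already a path in the trie; the remaining "sar" must be added.
Each of the 3 remaining characters creates one node.

3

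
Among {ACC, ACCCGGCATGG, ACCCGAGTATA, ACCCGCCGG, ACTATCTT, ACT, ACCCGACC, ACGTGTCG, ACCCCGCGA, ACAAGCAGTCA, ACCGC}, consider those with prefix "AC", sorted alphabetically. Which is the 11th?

ACTATCTT

Words with prefix "AC", in lexicographic order: "ACAAGCAGTCA", "ACC", "ACCCCGCGA", "ACCCGACC", "ACCCGAGTATA", "ACCCGCCGG", "ACCCGGCATGG", "ACCGC", "ACGTGTCG", "ACT", "ACTATCTT"
Position 11: ACTATCTT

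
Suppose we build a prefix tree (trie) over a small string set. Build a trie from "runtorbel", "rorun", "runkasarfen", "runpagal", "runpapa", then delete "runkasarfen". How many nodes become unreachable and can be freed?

8

After clearing the end-marker at "runkasarfen", prune upward until reaching a node still needed by another word.
The suffix "kasarfen" (8 nodes) is used only by "runkasarfen"; the node for "run" still has the child "t", so pruning stops there.
Nodes removed: 8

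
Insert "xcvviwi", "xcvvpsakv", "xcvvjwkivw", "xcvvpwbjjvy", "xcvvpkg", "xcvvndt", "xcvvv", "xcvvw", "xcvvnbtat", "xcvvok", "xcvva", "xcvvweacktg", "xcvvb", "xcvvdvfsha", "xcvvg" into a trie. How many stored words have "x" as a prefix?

Traverse to the node for "x", then collect every word in that subtree.
Words under "x": xcvva, xcvvb, xcvvdvfsha, xcvvg, xcvviwi, xcvvjwkivw, xcvvnbtat, xcvvndt, xcvvok, xcvvpkg, xcvvpsakv, xcvvpwbjjvy, xcvvv, xcvvw, xcvvweacktg
Count: 15

15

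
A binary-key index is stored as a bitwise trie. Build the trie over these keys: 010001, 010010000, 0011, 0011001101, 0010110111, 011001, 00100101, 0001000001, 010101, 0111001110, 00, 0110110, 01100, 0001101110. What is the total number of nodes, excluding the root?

For each word, the new-node count is its length minus the longest prefix already in the trie:
  "010001" → 6 new (0, 1, 0, 0, 0, 1)
  "010010000" → prefix "0100" already present; 5 new (1, 0, 0, 0, 0)
  "0011" → prefix "0" already present; 3 new (0, 1, 1)
  "0011001101" → prefix "0011" already present; 6 new (0, 0, 1, 1, 0, 1)
  "0010110111" → prefix "001" already present; 7 new (0, 1, 1, 0, 1, 1, 1)
  "011001" → prefix "01" already present; 4 new (1, 0, 0, 1)
  "00100101" → prefix "0010" already present; 4 new (0, 1, 0, 1)
  "0001000001" → prefix "00" already present; 8 new (0, 1, 0, 0, 0, 0, 0, 1)
  "010101" → prefix "010" already present; 3 new (1, 0, 1)
  "0111001110" → prefix "011" already present; 7 new (1, 0, 0, 1, 1, 1, 0)
  "00" → prefix "00" already present; 0 new (none)
  "0110110" → prefix "0110" already present; 3 new (1, 1, 0)
  "01100" → prefix "01100" already present; 0 new (none)
  "0001101110" → prefix "0001" already present; 6 new (1, 0, 1, 1, 1, 0)
Total nodes = 6 + 5 + 3 + 6 + 7 + 4 + 4 + 8 + 3 + 7 + 0 + 3 + 0 + 6 = 62

62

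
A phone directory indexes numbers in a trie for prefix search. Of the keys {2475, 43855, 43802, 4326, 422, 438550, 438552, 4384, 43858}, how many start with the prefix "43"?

7

Filter for entries beginning with "43":
Matches: "4326", "43802", "4384", "43855", "438550", "438552", "43858"
Count: 7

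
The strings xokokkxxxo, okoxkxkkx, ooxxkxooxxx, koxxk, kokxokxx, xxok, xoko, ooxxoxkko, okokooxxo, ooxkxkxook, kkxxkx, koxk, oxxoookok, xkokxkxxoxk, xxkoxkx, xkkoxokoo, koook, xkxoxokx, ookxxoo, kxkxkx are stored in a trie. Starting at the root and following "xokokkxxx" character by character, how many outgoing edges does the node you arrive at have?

The children of the "xokokkxxx" node are the distinct next characters among strings starting with "xokokkxxx".
Distinct next characters after "xokokkxxx": o.
That node has 1 child edge.

1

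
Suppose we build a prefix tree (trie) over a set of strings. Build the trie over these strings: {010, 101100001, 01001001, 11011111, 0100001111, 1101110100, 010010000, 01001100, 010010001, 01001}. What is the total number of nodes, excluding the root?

For each word, the new-node count is its length minus the longest prefix already in the trie:
  "010" → 3 new (0, 1, 0)
  "101100001" → 9 new (1, 0, 1, 1, 0, 0, 0, 0, 1)
  "01001001" → prefix "010" already present; 5 new (0, 1, 0, 0, 1)
  "11011111" → prefix "1" already present; 7 new (1, 0, 1, 1, 1, 1, 1)
  "0100001111" → prefix "0100" already present; 6 new (0, 0, 1, 1, 1, 1)
  "1101110100" → prefix "110111" already present; 4 new (0, 1, 0, 0)
  "010010000" → prefix "0100100" already present; 2 new (0, 0)
  "01001100" → prefix "01001" already present; 3 new (1, 0, 0)
  "010010001" → prefix "01001000" already present; 1 new (1)
  "01001" → prefix "01001" already present; 0 new (none)
Total nodes = 3 + 9 + 5 + 7 + 6 + 4 + 2 + 3 + 1 + 0 = 40

40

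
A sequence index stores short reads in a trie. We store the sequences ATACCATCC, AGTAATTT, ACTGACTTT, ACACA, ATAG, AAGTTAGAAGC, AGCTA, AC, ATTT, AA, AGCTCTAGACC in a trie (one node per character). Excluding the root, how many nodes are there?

50

For each word, the new-node count is its length minus the longest prefix already in the trie:
  "ATACCATCC" → 9 new (A, T, A, C, C, A, T, C, C)
  "AGTAATTT" → prefix "A" already present; 7 new (G, T, A, A, T, T, T)
  "ACTGACTTT" → prefix "A" already present; 8 new (C, T, G, A, C, T, T, T)
  "ACACA" → prefix "AC" already present; 3 new (A, C, A)
  "ATAG" → prefix "ATA" already present; 1 new (G)
  "AAGTTAGAAGC" → prefix "A" already present; 10 new (A, G, T, T, A, G, A, A, G, C)
  "AGCTA" → prefix "AG" already present; 3 new (C, T, A)
  "AC" → prefix "AC" already present; 0 new (none)
  "ATTT" → prefix "AT" already present; 2 new (T, T)
  "AA" → prefix "AA" already present; 0 new (none)
  "AGCTCTAGACC" → prefix "AGCT" already present; 7 new (C, T, A, G, A, C, C)
Total nodes = 9 + 7 + 8 + 3 + 1 + 10 + 3 + 0 + 2 + 0 + 7 = 50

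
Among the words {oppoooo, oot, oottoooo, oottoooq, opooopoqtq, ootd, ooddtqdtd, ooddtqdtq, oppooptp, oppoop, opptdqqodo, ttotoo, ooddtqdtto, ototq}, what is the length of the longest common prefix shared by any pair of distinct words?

Equivalently: take the maximum, over all pairs, of their longest common prefix length.
"ooddtqdtd" and "ooddtqdtq" agree on "ooddtqdt" (8 characters) before diverging; nothing deeper is shared.
Longest shared-prefix length: 8

8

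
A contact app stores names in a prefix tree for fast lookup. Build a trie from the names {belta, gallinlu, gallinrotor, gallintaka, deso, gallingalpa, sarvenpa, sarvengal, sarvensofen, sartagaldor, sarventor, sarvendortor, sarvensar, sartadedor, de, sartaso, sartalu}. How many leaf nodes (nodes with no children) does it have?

16

A leaf is a node with no children — equivalently, the end of a word that is not a proper prefix of any other stored word.
Those words: "belta", "deso", "gallingalpa", "gallinlu", "gallinrotor", "gallintaka", "sartadedor", "sartagaldor", "sartalu", "sartaso", "sarvendortor", "sarvengal", "sarvenpa", "sarvensar", "sarvensofen", "sarventor"
Leaf count: 16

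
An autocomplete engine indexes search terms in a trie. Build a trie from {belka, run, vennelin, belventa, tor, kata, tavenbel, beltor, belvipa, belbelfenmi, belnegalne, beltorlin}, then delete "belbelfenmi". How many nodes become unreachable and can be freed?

8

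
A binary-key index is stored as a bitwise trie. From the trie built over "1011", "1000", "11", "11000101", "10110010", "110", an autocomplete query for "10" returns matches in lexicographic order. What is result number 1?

1000

Words with prefix "10", in lexicographic order: "1000", "1011", "10110010"
The 1st is 1000.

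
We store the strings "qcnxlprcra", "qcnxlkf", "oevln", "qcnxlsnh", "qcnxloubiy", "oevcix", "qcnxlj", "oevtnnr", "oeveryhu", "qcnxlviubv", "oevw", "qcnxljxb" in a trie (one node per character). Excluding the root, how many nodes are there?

Insert word by word; a character creates a node only if that edge doesn't already exist:
  "qcnxlprcra" → 10 new (q, c, n, x, l, p, r, c, r, a)
  "qcnxlkf" → prefix "qcnxl" already present; 2 new (k, f)
  "oevln" → 5 new (o, e, v, l, n)
  "qcnxlsnh" → prefix "qcnxl" already present; 3 new (s, n, h)
  "qcnxloubiy" → prefix "qcnxl" already present; 5 new (o, u, b, i, y)
  "oevcix" → prefix "oev" already present; 3 new (c, i, x)
  "qcnxlj" → prefix "qcnxl" already present; 1 new (j)
  "oevtnnr" → prefix "oev" already present; 4 new (t, n, n, r)
  "oeveryhu" → prefix "oev" already present; 5 new (e, r, y, h, u)
  "qcnxlviubv" → prefix "qcnxl" already present; 5 new (v, i, u, b, v)
  "oevw" → prefix "oev" already present; 1 new (w)
  "qcnxljxb" → prefix "qcnxlj" already present; 2 new (x, b)
Total nodes = 10 + 2 + 5 + 3 + 5 + 3 + 1 + 4 + 5 + 5 + 1 + 2 = 46

46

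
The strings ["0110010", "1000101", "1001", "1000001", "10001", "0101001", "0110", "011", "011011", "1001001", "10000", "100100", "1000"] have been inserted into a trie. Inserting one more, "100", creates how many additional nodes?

"100" is already a full path in the trie; only an end-marker is added.
No new nodes are needed: 0.

0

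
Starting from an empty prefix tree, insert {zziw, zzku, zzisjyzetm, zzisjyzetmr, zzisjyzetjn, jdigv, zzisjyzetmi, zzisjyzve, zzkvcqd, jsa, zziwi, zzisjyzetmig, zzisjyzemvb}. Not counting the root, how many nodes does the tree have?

35

Trie structure (* marks end of a word):
(root)
├─ j
│  ├─ d
│  │  └─ i
│  │     └─ g
│  │        └─ v *
│  └─ s
│     └─ a *
└─ z
   └─ z
      ├─ i
      │  ├─ s
      │  │  └─ j
      │  │     └─ y
      │  │        └─ z
      │  │           ├─ e
      │  │           │  ├─ m
      │  │           │  │  └─ v
      │  │           │  │     └─ b *
      │  │           │  └─ t
      │  │           │     ├─ j
      │  │           │     │  └─ n *
      │  │           │     └─ m *
      │  │           │        ├─ i *
      │  │           │        │  └─ g *
      │  │           │        └─ r *
      │  │           └─ v
      │  │              └─ e *
      │  └─ w *
      │     └─ i *
      └─ k
         ├─ u *
         └─ v
            └─ c
               └─ q
                  └─ d *
Counting every labelled node above: 35.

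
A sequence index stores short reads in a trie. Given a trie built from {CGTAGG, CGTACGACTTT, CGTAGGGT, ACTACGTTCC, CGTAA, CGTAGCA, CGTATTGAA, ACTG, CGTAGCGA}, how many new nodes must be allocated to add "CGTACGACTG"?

Walking "CGTACGACTG" from the root, the first 9 characters ("CGTACGACT") follow existing edges; "G" is the first miss.
Each of the 1 remaining characters creates one node.

1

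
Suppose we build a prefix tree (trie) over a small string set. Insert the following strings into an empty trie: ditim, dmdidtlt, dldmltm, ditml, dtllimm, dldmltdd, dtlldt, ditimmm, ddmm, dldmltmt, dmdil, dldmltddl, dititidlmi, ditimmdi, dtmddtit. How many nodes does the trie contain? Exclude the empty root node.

52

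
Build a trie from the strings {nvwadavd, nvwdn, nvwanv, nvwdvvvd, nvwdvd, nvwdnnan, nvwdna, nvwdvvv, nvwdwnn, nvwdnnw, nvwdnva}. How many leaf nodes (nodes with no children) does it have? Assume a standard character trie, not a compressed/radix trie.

Leaves are exactly the stored words that no other stored word extends.
Those words: "nvwadavd", "nvwanv", "nvwdna", "nvwdnnan", "nvwdnnw", "nvwdnva", "nvwdvd", "nvwdvvvd", "nvwdwnn"
Leaf count: 9

9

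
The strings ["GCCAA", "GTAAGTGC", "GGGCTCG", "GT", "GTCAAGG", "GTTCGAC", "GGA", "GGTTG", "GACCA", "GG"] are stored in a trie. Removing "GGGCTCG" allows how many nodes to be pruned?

A node on "GGGCTCG"'s path can go only if nothing else ends at it or branches off below it.
The suffix "GCTCG" (5 nodes) is used only by "GGGCTCG"; the node for "GG" still has the child "A", so pruning stops there.
Nodes removed: 5

5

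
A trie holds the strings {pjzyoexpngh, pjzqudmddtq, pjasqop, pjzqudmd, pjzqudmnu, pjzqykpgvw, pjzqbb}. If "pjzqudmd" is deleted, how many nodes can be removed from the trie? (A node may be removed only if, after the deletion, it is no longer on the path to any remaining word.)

Walk "pjzqudmd" from the leaf back toward the root, removing each node that no remaining word uses.
Every node on "pjzqudmd" is still needed (e.g. by "pjzqudmddtq"), so nothing is freed.
Nodes removed: 0

0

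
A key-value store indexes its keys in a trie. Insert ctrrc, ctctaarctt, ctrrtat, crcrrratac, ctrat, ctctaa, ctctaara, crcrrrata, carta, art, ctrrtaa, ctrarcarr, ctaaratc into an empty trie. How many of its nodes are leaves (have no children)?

Leaves are exactly the stored words that no other stored word extends.
Those words: "art", "carta", "crcrrratac", "ctaaratc", "ctctaara", "ctctaarctt", "ctrarcarr", "ctrat", "ctrrc", "ctrrtaa", "ctrrtat"
Leaf count: 11

11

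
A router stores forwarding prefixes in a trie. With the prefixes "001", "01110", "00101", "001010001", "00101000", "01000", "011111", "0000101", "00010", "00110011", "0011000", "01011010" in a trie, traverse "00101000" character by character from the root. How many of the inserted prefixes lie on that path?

Walk "00101000" from the root; an end-of-word marker is hit whenever a stored word is a prefix of "00101000".
Prefixes of the query that are stored words: "001", "00101", "00101000"
Count: 3

3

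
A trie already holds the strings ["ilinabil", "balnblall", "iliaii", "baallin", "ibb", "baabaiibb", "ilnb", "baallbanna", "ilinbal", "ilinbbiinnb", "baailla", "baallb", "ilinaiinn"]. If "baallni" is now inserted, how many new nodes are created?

2

The longest prefix of "baallni" already in the trie is "baall" (length 5).
Each of the 2 remaining characters creates one node.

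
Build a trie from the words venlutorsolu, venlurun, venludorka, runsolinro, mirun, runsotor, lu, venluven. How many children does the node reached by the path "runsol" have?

Walk "runsol" from the root, arriving at one node.
Characters that immediately follow "runsol" among the stored strings: {i}.
That node has 1 child edge.

1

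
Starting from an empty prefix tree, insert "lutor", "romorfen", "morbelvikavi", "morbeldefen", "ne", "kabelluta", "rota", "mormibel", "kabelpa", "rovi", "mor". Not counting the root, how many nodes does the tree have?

Trace insertions, counting only characters that open a new branch:
  "lutor" → 5 new (l, u, t, o, r)
  "romorfen" → 8 new (r, o, m, o, r, f, e, n)
  "morbelvikavi" → 12 new (m, o, r, b, e, l, v, i, k, a, v, i)
  "morbeldefen" → prefix "morbel" already present; 5 new (d, e, f, e, n)
  "ne" → 2 new (n, e)
  "kabelluta" → 9 new (k, a, b, e, l, l, u, t, a)
  "rota" → prefix "ro" already present; 2 new (t, a)
  "mormibel" → prefix "mor" already present; 5 new (m, i, b, e, l)
  "kabelpa" → prefix "kabel" already present; 2 new (p, a)
  "rovi" → prefix "ro" already present; 2 new (v, i)
  "mor" → prefix "mor" already present; 0 new (none)
Total nodes = 5 + 8 + 12 + 5 + 2 + 9 + 2 + 5 + 2 + 2 + 0 = 52

52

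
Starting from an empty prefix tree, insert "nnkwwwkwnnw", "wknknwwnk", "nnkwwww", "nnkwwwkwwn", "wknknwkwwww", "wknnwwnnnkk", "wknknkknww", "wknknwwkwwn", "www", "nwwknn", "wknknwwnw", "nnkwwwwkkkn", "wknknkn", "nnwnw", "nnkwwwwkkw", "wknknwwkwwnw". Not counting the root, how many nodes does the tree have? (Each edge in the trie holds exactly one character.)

Count nodes per top-level branch (shared prefixes stored once):
  'n'-branch (nnkwwwkwnnw, nnkwwwkwwn, nnkwwww, nnkwwwwkkkn, nnkwwwwkkw, nnwnw, nwwknn): 27 nodes
  'w'-branch (wknknkknww, wknknkn, wknknwkwwww, wknknwwkwwn, wknknwwkwwnw, wknknwwnk, wknknwwnw, wknnwwnnnkk, www): 36 nodes
Sum: 63

63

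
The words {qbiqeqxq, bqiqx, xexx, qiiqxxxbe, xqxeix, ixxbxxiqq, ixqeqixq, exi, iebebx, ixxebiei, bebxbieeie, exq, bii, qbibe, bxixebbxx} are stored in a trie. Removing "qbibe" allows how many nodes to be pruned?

2

A node on "qbibe"'s path can go only if nothing else ends at it or branches off below it.
The suffix "be" (2 nodes) is used only by "qbibe"; the node for "qbi" still has the child "q", so pruning stops there.
Nodes removed: 2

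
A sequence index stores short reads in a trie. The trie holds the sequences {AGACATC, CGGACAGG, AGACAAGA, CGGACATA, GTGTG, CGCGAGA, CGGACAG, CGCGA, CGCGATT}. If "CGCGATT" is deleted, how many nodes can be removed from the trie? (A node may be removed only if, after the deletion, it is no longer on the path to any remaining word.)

After clearing the end-marker at "CGCGATT", prune upward until reaching a node still needed by another word.
The suffix "TT" (2 nodes) is used only by "CGCGATT"; the node for "CGCGA" still has the child "G", so pruning stops there.
Nodes removed: 2

2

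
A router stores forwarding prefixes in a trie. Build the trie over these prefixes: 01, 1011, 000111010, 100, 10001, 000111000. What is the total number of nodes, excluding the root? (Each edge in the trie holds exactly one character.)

19

Count nodes per top-level branch (shared prefixes stored once):
  '0'-branch (000111000, 000111010, 01): 12 nodes
  '1'-branch (100, 10001, 1011): 7 nodes
Sum: 19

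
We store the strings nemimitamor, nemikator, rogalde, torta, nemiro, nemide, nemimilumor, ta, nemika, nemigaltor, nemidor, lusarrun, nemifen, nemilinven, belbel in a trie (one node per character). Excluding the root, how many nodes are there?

69

For each word, the new-node count is its length minus the longest prefix already in the trie:
  "nemimitamor" → 11 new (n, e, m, i, m, i, t, a, m, o, r)
  "nemikator" → prefix "nemi" already present; 5 new (k, a, t, o, r)
  "rogalde" → 7 new (r, o, g, a, l, d, e)
  "torta" → 5 new (t, o, r, t, a)
  "nemiro" → prefix "nemi" already present; 2 new (r, o)
  "nemide" → prefix "nemi" already present; 2 new (d, e)
  "nemimilumor" → prefix "nemimi" already present; 5 new (l, u, m, o, r)
  "ta" → prefix "t" already present; 1 new (a)
  "nemika" → prefix "nemika" already present; 0 new (none)
  "nemigaltor" → prefix "nemi" already present; 6 new (g, a, l, t, o, r)
  "nemidor" → prefix "nemid" already present; 2 new (o, r)
  "lusarrun" → 8 new (l, u, s, a, r, r, u, n)
  "nemifen" → prefix "nemi" already present; 3 new (f, e, n)
  "nemilinven" → prefix "nemi" already present; 6 new (l, i, n, v, e, n)
  "belbel" → 6 new (b, e, l, b, e, l)
Total nodes = 11 + 5 + 7 + 5 + 2 + 2 + 5 + 1 + 0 + 6 + 2 + 8 + 3 + 6 + 6 = 69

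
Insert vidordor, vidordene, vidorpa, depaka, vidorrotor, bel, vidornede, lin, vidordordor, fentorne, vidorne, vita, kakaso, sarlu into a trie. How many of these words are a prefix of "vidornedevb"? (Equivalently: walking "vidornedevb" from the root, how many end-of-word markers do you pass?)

Traverse "vidornedevb" character by character; count nodes along the way that are marked as word ends.
Prefixes of the query that are stored words: "vidorne", "vidornede"
Count: 2

2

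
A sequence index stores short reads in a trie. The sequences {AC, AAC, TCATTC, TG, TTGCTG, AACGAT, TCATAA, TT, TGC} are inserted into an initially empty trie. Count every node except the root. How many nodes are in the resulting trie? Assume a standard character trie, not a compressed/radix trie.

Trie structure (* marks end of a word):
(root)
├─ A
│  ├─ A
│  │  └─ C *
│  │     └─ G
│  │        └─ A
│  │           └─ T *
│  └─ C *
└─ T
   ├─ C
   │  └─ A
   │     └─ T
   │        ├─ A
   │        │  └─ A *
   │        └─ T
   │           └─ C *
   ├─ G *
   │  └─ C *
   └─ T *
      └─ G
         └─ C
            └─ T
               └─ G *
Counting every labelled node above: 22.

22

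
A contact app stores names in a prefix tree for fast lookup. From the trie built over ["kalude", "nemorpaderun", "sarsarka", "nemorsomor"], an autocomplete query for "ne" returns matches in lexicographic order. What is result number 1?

nemorpaderun

Filter for "ne…" and sort: "nemorpaderun", "nemorsomor"
Position 1: nemorpaderun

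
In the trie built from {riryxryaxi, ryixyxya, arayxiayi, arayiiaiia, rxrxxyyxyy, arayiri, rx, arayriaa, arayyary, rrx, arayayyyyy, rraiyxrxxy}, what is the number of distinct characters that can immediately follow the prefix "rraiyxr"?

1

Walk "rraiyxr" from the root, arriving at one node.
Characters that immediately follow "rraiyxr" among the stored strings: {x}.
That node has 1 child edge.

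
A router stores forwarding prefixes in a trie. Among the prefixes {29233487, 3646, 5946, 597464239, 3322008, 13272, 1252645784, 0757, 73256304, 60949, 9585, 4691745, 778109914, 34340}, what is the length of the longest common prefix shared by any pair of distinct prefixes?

Look for the deepest trie node that still has at least two words in its subtree.
e.g. "5946" and "597464239" share the prefix "59" of length 2; no pair shares a longer one.
Longest shared-prefix length: 2

2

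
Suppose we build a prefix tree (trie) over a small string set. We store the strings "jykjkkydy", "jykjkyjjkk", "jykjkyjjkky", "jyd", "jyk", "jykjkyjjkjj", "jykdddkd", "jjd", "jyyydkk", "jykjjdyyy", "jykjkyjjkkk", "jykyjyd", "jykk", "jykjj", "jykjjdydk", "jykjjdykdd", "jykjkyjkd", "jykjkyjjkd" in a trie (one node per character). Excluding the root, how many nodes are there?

Trace insertions, counting only characters that open a new branch:
  "jykjkkydy" → 9 new (j, y, k, j, k, k, y, d, y)
  "jykjkyjjkk" → prefix "jykjk" already present; 5 new (y, j, j, k, k)
  "jykjkyjjkky" → prefix "jykjkyjjkk" already present; 1 new (y)
  "jyd" → prefix "jy" already present; 1 new (d)
  "jyk" → prefix "jyk" already present; 0 new (none)
  "jykjkyjjkjj" → prefix "jykjkyjjk" already present; 2 new (j, j)
  "jykdddkd" → prefix "jyk" already present; 5 new (d, d, d, k, d)
  "jjd" → prefix "j" already present; 2 new (j, d)
  "jyyydkk" → prefix "jy" already present; 5 new (y, y, d, k, k)
  "jykjjdyyy" → prefix "jykj" already present; 5 new (j, d, y, y, y)
  "jykjkyjjkkk" → prefix "jykjkyjjkk" already present; 1 new (k)
  "jykyjyd" → prefix "jyk" already present; 4 new (y, j, y, d)
  "jykk" → prefix "jyk" already present; 1 new (k)
  "jykjj" → prefix "jykjj" already present; 0 new (none)
  "jykjjdydk" → prefix "jykjjdy" already present; 2 new (d, k)
  "jykjjdykdd" → prefix "jykjjdy" already present; 3 new (k, d, d)
  "jykjkyjkd" → prefix "jykjkyj" already present; 2 new (k, d)
  "jykjkyjjkd" → prefix "jykjkyjjk" already present; 1 new (d)
Total nodes = 9 + 5 + 1 + 1 + 0 + 2 + 5 + 2 + 5 + 5 + 1 + 4 + 1 + 0 + 2 + 3 + 2 + 1 = 49

49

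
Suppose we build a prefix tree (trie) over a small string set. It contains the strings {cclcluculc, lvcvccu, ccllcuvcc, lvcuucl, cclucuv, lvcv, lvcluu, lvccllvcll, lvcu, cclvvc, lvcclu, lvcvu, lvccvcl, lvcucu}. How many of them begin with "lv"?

Walk to "lv"; the words in its subtree are exactly those with that prefix.
Words under "lv": lvccllvcll, lvcclu, lvccvcl, lvcluu, lvcu, lvcucu, lvcuucl, lvcv, lvcvccu, lvcvu
Count: 10

10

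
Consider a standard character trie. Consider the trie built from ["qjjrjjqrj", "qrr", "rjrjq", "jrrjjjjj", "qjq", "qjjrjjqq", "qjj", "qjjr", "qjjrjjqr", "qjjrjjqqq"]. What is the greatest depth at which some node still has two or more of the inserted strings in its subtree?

8

Equivalently: take the maximum, over all pairs, of their longest common prefix length.
"qjjrjjqq" and "qjjrjjqqq" agree on "qjjrjjqq" (8 characters) before diverging; nothing deeper is shared.
Longest shared-prefix length: 8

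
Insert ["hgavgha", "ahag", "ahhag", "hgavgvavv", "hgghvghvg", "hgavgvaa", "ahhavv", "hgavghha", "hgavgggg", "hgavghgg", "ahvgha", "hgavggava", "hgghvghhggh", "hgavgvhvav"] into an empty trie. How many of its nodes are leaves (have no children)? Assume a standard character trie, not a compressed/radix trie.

14

A leaf is a node with no children — equivalently, the end of a word that is not a proper prefix of any other stored word.
Those words: "ahag", "ahhag", "ahhavv", "ahvgha", "hgavggava", "hgavgggg", "hgavgha", "hgavghgg", "hgavghha", "hgavgvaa", "hgavgvavv", "hgavgvhvav", "hgghvghhggh", "hgghvghvg"
Leaf count: 14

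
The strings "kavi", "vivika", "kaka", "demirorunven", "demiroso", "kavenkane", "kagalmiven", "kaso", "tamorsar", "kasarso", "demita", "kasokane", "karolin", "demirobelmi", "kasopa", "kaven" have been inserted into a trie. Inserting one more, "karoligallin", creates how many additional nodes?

The longest prefix of "karoligallin" already in the trie is "karoli" (length 6).
Each of the 6 remaining characters creates one node.

6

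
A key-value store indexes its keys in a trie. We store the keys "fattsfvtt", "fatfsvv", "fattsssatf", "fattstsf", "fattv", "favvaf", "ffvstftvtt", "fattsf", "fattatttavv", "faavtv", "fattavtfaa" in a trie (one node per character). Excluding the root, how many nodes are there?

Count nodes per top-level branch (shared prefixes stored once):
  'f'-branch (faavtv, fatfsvv, fattatttavv, fattavtfaa, fattsf, fattsfvtt, fattsssatf, fattstsf, fattv, favvaf, ffvstftvtt): 51 nodes
Sum: 51

51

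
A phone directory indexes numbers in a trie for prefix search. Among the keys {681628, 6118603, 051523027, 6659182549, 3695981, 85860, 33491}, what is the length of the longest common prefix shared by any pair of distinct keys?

The deepest shared node is where two words last agree before diverging.
e.g. "33491" and "3695981" share the prefix "3" of length 1; no pair shares a longer one.
Longest shared-prefix length: 1

1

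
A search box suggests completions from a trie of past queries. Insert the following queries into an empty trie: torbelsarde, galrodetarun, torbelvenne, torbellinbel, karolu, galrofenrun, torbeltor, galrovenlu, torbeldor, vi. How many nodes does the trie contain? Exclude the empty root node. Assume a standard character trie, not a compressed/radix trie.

Insert word by word; a character creates a node only if that edge doesn't already exist:
  "torbelsarde" → 11 new (t, o, r, b, e, l, s, a, r, d, e)
  "galrodetarun" → 12 new (g, a, l, r, o, d, e, t, a, r, u, n)
  "torbelvenne" → prefix "torbel" already present; 5 new (v, e, n, n, e)
  "torbellinbel" → prefix "torbel" already present; 6 new (l, i, n, b, e, l)
  "karolu" → 6 new (k, a, r, o, l, u)
  "galrofenrun" → prefix "galro" already present; 6 new (f, e, n, r, u, n)
  "torbeltor" → prefix "torbel" already present; 3 new (t, o, r)
  "galrovenlu" → prefix "galro" already present; 5 new (v, e, n, l, u)
  "torbeldor" → prefix "torbel" already present; 3 new (d, o, r)
  "vi" → 2 new (v, i)
Total nodes = 11 + 12 + 5 + 6 + 6 + 6 + 3 + 5 + 3 + 2 = 59

59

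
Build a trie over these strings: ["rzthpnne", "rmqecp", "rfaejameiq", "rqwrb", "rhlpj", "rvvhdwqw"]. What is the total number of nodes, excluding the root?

Trace insertions, counting only characters that open a new branch:
  "rzthpnne" → 8 new (r, z, t, h, p, n, n, e)
  "rmqecp" → prefix "r" already present; 5 new (m, q, e, c, p)
  "rfaejameiq" → prefix "r" already present; 9 new (f, a, e, j, a, m, e, i, q)
  "rqwrb" → prefix "r" already present; 4 new (q, w, r, b)
  "rhlpj" → prefix "r" already present; 4 new (h, l, p, j)
  "rvvhdwqw" → prefix "r" already present; 7 new (v, v, h, d, w, q, w)
Total nodes = 8 + 5 + 9 + 4 + 4 + 7 = 37

37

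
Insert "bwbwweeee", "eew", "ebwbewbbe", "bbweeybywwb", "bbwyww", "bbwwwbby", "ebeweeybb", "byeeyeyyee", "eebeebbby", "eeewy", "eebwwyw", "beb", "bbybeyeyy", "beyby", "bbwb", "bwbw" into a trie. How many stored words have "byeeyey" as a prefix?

Walk to "byeeyey"; the words in its subtree are exactly those with that prefix.
Words under "byeeyey": byeeyeyyee
Count: 1

1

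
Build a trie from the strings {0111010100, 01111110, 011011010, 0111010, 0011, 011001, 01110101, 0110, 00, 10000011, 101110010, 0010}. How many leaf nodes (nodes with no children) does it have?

8

A leaf is a node with no children — equivalently, the end of a word that is not a proper prefix of any other stored word.
Those words: "0010", "0011", "011001", "011011010", "0111010100", "01111110", "10000011", "101110010"
Leaf count: 8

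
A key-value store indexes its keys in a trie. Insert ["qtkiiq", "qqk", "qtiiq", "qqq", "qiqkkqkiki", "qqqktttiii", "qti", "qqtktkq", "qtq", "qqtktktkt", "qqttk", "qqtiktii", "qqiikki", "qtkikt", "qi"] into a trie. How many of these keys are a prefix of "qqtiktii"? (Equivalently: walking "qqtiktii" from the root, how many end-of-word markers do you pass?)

Traverse "qqtiktii" character by character; count nodes along the way that are marked as word ends.
Prefixes of the query that are stored words: "qqtiktii"
Count: 1

1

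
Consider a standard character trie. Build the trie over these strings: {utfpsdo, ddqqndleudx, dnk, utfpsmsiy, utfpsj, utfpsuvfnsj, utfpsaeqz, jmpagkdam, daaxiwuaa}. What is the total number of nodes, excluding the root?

Trace insertions, counting only characters that open a new branch:
  "utfpsdo" → 7 new (u, t, f, p, s, d, o)
  "ddqqndleudx" → 11 new (d, d, q, q, n, d, l, e, u, d, x)
  "dnk" → prefix "d" already present; 2 new (n, k)
  "utfpsmsiy" → prefix "utfps" already present; 4 new (m, s, i, y)
  "utfpsj" → prefix "utfps" already present; 1 new (j)
  "utfpsuvfnsj" → prefix "utfps" already present; 6 new (u, v, f, n, s, j)
  "utfpsaeqz" → prefix "utfps" already present; 4 new (a, e, q, z)
  "jmpagkdam" → 9 new (j, m, p, a, g, k, d, a, m)
  "daaxiwuaa" → prefix "d" already present; 8 new (a, a, x, i, w, u, a, a)
Total nodes = 7 + 11 + 2 + 4 + 1 + 6 + 4 + 9 + 8 = 52

52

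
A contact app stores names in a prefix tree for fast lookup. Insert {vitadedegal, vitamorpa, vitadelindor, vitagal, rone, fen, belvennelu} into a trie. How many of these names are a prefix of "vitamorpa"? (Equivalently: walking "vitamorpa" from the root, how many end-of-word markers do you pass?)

Traverse "vitamorpa" character by character; count nodes along the way that are marked as word ends.
Prefixes of the query that are stored words: "vitamorpa"
Count: 1

1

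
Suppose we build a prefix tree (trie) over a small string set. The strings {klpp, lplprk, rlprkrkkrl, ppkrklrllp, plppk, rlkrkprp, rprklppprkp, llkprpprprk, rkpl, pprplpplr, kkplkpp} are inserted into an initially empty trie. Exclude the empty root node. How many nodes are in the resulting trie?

76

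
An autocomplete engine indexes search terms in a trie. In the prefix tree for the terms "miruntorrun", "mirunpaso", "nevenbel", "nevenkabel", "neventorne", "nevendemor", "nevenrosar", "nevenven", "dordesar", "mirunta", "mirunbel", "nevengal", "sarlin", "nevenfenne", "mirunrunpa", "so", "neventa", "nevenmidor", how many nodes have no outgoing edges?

Leaves are exactly the stored words that no other stored word extends.
Those words: "dordesar", "mirunbel", "mirunpaso", "mirunrunpa", "mirunta", "miruntorrun", "nevenbel", "nevendemor", "nevenfenne", "nevengal", "nevenkabel", "nevenmidor", "nevenrosar", "neventa", "neventorne", "nevenven", "sarlin", "so"
Leaf count: 18

18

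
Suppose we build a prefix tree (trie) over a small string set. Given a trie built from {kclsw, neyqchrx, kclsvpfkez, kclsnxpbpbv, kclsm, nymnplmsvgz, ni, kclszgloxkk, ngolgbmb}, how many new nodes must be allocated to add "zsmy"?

4

"zsmy" shares no prefix with any stored word, so all 4 characters open new nodes.
4 − 0 = 4 new nodes.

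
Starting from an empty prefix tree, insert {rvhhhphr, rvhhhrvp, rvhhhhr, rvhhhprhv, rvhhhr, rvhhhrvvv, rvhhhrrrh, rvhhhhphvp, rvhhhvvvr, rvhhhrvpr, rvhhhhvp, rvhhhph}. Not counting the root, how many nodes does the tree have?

Trace insertions, counting only characters that open a new branch:
  "rvhhhphr" → 8 new (r, v, h, h, h, p, h, r)
  "rvhhhrvp" → prefix "rvhhh" already present; 3 new (r, v, p)
  "rvhhhhr" → prefix "rvhhh" already present; 2 new (h, r)
  "rvhhhprhv" → prefix "rvhhhp" already present; 3 new (r, h, v)
  "rvhhhr" → prefix "rvhhhr" already present; 0 new (none)
  "rvhhhrvvv" → prefix "rvhhhrv" already present; 2 new (v, v)
  "rvhhhrrrh" → prefix "rvhhhr" already present; 3 new (r, r, h)
  "rvhhhhphvp" → prefix "rvhhhh" already present; 4 new (p, h, v, p)
  "rvhhhvvvr" → prefix "rvhhh" already present; 4 new (v, v, v, r)
  "rvhhhrvpr" → prefix "rvhhhrvp" already present; 1 new (r)
  "rvhhhhvp" → prefix "rvhhhh" already present; 2 new (v, p)
  "rvhhhph" → prefix "rvhhhph" already present; 0 new (none)
Total nodes = 8 + 3 + 2 + 3 + 0 + 2 + 3 + 4 + 4 + 1 + 2 + 0 = 32

32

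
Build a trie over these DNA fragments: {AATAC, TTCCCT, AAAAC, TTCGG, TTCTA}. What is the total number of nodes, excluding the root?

18

Insert word by word; a character creates a node only if that edge doesn't already exist:
  "AATAC" → 5 new (A, A, T, A, C)
  "TTCCCT" → 6 new (T, T, C, C, C, T)
  "AAAAC" → prefix "AA" already present; 3 new (A, A, C)
  "TTCGG" → prefix "TTC" already present; 2 new (G, G)
  "TTCTA" → prefix "TTC" already present; 2 new (T, A)
Total nodes = 5 + 6 + 3 + 2 + 2 = 18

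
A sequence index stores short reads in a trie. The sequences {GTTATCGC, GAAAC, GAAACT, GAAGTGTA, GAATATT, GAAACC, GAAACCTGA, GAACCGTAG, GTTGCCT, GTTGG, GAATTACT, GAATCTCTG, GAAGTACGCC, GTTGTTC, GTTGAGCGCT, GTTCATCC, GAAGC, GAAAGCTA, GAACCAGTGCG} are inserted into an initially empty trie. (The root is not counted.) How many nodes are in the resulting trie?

Count nodes per top-level branch (shared prefixes stored once):
  'G'-branch (GAAAC, GAAACC, GAAACCTGA, GAAACT, GAAAGCTA, GAACCAGTGCG, GAACCGTAG, GAAGC, GAAGTACGCC, GAAGTGTA, GAATATT, GAATCTCTG, GAATTACT, GTTATCGC, GTTCATCC, GTTGAGCGCT, GTTGCCT, GTTGG, GTTGTTC): 76 nodes
Sum: 76

76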